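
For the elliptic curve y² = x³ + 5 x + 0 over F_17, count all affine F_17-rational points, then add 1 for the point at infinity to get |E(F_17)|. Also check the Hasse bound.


Affine points = {(0, 0), (2, 1), (2, 16), (3, 5), (3, 12), (4, 4), (4, 13), (6, 5), (6, 12), (7, 2), (7, 15), (8, 5), (8, 12), (9, 3), (9, 14), (10, 8), (10, 9), (11, 3), (11, 14), (13, 1), (13, 16), (14, 3), (14, 14), (15, 4), (15, 13)}; affine count = 25; |E(F_17)| = 26.

Discriminant check: Δ ∝ 4a³ + 27b² = 4·5³ + 27·0² = 4·125 + 27·0 ≡ 7 (mod 17). Nonzero ⇒ E is nonsingular.
For each x ∈ F_17, compute rhs = x³ + 5·x + 0 mod 17, then count y ∈ F_17 with y² ≡ rhs.
  x = 0: rhs = 0, matching y values: 0 (1 points).
  x = 1: rhs = 6, matching y values: none (0 points).
  x = 2: rhs = 1, matching y values: 1, 16 (2 points).
  x = 3: rhs = 8, matching y values: 5, 12 (2 points).
  x = 4: rhs = 16, matching y values: 4, 13 (2 points).
  x = 5: rhs = 14, matching y values: none (0 points).
  x = 6: rhs = 8, matching y values: 5, 12 (2 points).
  x = 7: rhs = 4, matching y values: 2, 15 (2 points).
  x = 8: rhs = 8, matching y values: 5, 12 (2 points).
  x = 9: rhs = 9, matching y values: 3, 14 (2 points).
  x = 10: rhs = 13, matching y values: 8, 9 (2 points).
  x = 11: rhs = 9, matching y values: 3, 14 (2 points).
  x = 12: rhs = 3, matching y values: none (0 points).
  x = 13: rhs = 1, matching y values: 1, 16 (2 points).
  x = 14: rhs = 9, matching y values: 3, 14 (2 points).
  x = 15: rhs = 16, matching y values: 4, 13 (2 points).
  x = 16: rhs = 11, matching y values: none (0 points).
Total affine count: 25.
Full point count |E(F_17)| = 25 + 1 = 26.
Hasse bound: |26 − (17+1)| = |8| = 8 ≤ 2√17 ≈ 8.2462 ✓.


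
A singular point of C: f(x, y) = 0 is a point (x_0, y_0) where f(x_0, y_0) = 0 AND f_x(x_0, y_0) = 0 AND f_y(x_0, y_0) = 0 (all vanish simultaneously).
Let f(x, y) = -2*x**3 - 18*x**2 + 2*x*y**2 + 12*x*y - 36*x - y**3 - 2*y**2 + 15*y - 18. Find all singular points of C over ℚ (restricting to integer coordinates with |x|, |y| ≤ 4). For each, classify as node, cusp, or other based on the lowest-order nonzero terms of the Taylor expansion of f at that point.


Singular points: {(-3, -3)}; classification: cusp.

Compute partial derivatives:
  f_x = -6*x**2 - 36*x + 2*y**2 + 12*y - 36.
  f_y = 4*x*y + 12*x - 3*y**2 - 4*y + 15.
Scan x_0 ∈ {−4, ..., 4}. For each x_0, f_y(x_0, y) is a polynomial in y; find its integer roots y ∈ {−4, ..., 4}, then test f_x and f at those candidates.
  x = -4: f_y(-4, y) = -3*y**2 - 20*y - 33; vanishes at y ∈ {-3}. (-4, -3): f_x = -6 ≠ 0.
  x = -3: f_y(-3, y) = -3*y**2 - 16*y - 21; vanishes at y ∈ {-3}. (-3, -3): f_x = 0, f = 0 — SINGULAR.
  x = -2: f_y(-2, y) = -3*y**2 - 12*y - 9; vanishes at y ∈ {-3, -1}. (-2, -3): f_x = -6 ≠ 0; (-2, -1): f_x = 2 ≠ 0.
  x = -1: f_y(-1, y) = -3*y**2 - 8*y + 3; vanishes at y ∈ {-3}. (-1, -3): f_x = -24 ≠ 0.
  x = 0: f_y(0, y) = -3*y**2 - 4*y + 15; vanishes at y ∈ {-3}. (0, -3): f_x = -54 ≠ 0.
  x = 1: f_y(1, y) = 27 - 3*y**2; vanishes at y ∈ {-3, 3}. (1, -3): f_x = -96 ≠ 0; (1, 3): f_x = -24 ≠ 0.
  x = 2: f_y(2, y) = -3*y**2 + 4*y + 39; vanishes at y ∈ {-3}. (2, -3): f_x = -150 ≠ 0.
  x = 3: f_y(3, y) = -3*y**2 + 8*y + 51; vanishes at y ∈ {-3}. (3, -3): f_x = -216 ≠ 0.
  x = 4: f_y(4, y) = -3*y**2 + 12*y + 63; vanishes at y ∈ {-3}. (4, -3): f_x = -294 ≠ 0.
Only singular point on the grid: (-3, -3).
Classify: substitute x = -3 + u, y = -3 + v and expand: f = -2*u**3 + 2*u*v**2 - v**3 + v**2.
No constant or linear terms (consistent with a singular point). Quadratic part: v**2. Cubic part: -2*u**3 + 2*u*v**2 - v**3.
The quadratic part v**2 is a perfect square, so there is a single (double) tangent line v = 0, i.e. y = -3. Restricting the cubic part to that line (v = 0) leaves -2*u**3 ≠ 0, so f is not divisible by v and the branch is v² ≈ 2*u**3 to lowest order — this is a cusp.
Classification: cusp.


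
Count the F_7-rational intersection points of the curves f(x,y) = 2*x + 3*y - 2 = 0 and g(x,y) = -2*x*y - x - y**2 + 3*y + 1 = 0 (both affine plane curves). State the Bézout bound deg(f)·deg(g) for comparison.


Common zeros: {(1, 0), (2, 4)}; count = 2; Bézout bound = 2.

deg(f) = 1, deg(g) = 2, so Bézout bound = 2.
Scan x ∈ F_7. For each x, list the y ∈ F_7 with f(x, y) ≡ 0 and those with g(x, y) ≡ 0 (mod 7); the common zeros in that column are the intersection.
  x = 0: f ≡ 0 at y ∈ {3}; g ≡ 0 at y ∈ ∅; common: ∅.
  x = 1: f ≡ 0 at y ∈ {0}; g ≡ 0 at y ∈ {0, 1}; common: {0}.
  x = 2: f ≡ 0 at y ∈ {4}; g ≡ 0 at y ∈ {2, 4}; common: {4}.
  x = 3: f ≡ 0 at y ∈ {1}; g ≡ 0 at y ∈ {5, 6}; common: ∅.
  x = 4: f ≡ 0 at y ∈ {5}; g ≡ 0 at y ∈ ∅; common: ∅.
  x = 5: f ≡ 0 at y ∈ {2}; g ≡ 0 at y ∈ ∅; common: ∅.
  x = 6: f ≡ 0 at y ∈ {6}; g ≡ 0 at y ∈ ∅; common: ∅.
Collecting: common zeros = {(1, 0), (2, 4)}, so the count is 2.
Comparison with the Bézout bound: 2 ≤ 2 = deg(f)·deg(g), as expected for curves with no common component (the bound is attained).


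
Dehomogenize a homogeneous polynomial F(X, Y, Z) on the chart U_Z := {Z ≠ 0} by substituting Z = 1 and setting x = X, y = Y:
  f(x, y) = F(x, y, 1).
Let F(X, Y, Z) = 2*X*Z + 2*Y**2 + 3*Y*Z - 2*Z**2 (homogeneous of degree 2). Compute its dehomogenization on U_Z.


f(x, y) = 2*x + 2*y**2 + 3*y - 2

On U_Z we set Z = 1. Each monomial c·X^i·Y^j·Z^k in F becomes c·x^i·y^j·1^k = c·x^i·y^j.
Substituting Z = 1: F(X, Y, 1) = 2*x + 2*y**2 + 3*y - 2.
Note: deg(f) ≤ deg(F) = 2; strict inequality happens when F is divisible by Z (lost terms).


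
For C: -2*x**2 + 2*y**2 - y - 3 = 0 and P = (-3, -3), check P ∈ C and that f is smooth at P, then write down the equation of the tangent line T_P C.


Tangent line at P: 12*x - 13*y - 3 = 0.

Step 1: f(-3, -3) = 0, so P lies on C.
Step 2: partial derivatives
  f_x(x, y) = -4*x, f_y(x, y) = 4*y - 1.
  f_x(P) = 12, f_y(P) = -13 (gradient nonzero, so P is smooth).
Step 3: tangent line at P: 12·(x − -3) + -13·(y − -3) = 0.
Expanding: 12*x - 13*y - 3 = 0.


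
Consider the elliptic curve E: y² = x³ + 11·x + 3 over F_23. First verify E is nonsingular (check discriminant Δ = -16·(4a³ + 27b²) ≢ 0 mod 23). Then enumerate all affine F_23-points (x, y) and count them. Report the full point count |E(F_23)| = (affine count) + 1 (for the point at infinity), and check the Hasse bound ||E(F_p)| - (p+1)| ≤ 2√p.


Affine points = {(0, 7), (0, 16), (6, 3), (6, 20), (7, 3), (7, 20), (9, 7), (9, 16), (10, 3), (10, 20), (11, 11), (11, 12), (12, 0), (14, 7), (14, 16), (15, 1), (15, 22), (20, 9), (20, 14)}; affine count = 19; |E(F_23)| = 20.

Discriminant check: Δ ∝ 4a³ + 27b² = 4·11³ + 27·3² = 4·1331 + 27·9 ≡ 1 (mod 23). Nonzero ⇒ E is nonsingular.
For each x ∈ F_23, compute rhs = x³ + 11·x + 3 mod 23, then count y ∈ F_23 with y² ≡ rhs.
  x = 0: rhs = 3, matching y values: 7, 16 (2 points).
  x = 1: rhs = 15, matching y values: none (0 points).
  x = 2: rhs = 10, matching y values: none (0 points).
  x = 3: rhs = 17, matching y values: none (0 points).
  x = 4: rhs = 19, matching y values: none (0 points).
  x = 5: rhs = 22, matching y values: none (0 points).
  x = 6: rhs = 9, matching y values: 3, 20 (2 points).
  x = 7: rhs = 9, matching y values: 3, 20 (2 points).
  x = 8: rhs = 5, matching y values: none (0 points).
  x = 9: rhs = 3, matching y values: 7, 16 (2 points).
  x = 10: rhs = 9, matching y values: 3, 20 (2 points).
  x = 11: rhs = 6, matching y values: 11, 12 (2 points).
  x = 12: rhs = 0, matching y values: 0 (1 points).
  x = 13: rhs = 20, matching y values: none (0 points).
  x = 14: rhs = 3, matching y values: 7, 16 (2 points).
  x = 15: rhs = 1, matching y values: 1, 22 (2 points).
  x = 16: rhs = 20, matching y values: none (0 points).
  x = 17: rhs = 20, matching y values: none (0 points).
  x = 18: rhs = 7, matching y values: none (0 points).
  x = 19: rhs = 10, matching y values: none (0 points).
  x = 20: rhs = 12, matching y values: 9, 14 (2 points).
  x = 21: rhs = 19, matching y values: none (0 points).
  x = 22: rhs = 14, matching y values: none (0 points).
Total affine count: 19.
Full point count |E(F_23)| = 19 + 1 = 20.
Hasse bound: |20 − (23+1)| = |-4| = 4 ≤ 2√23 ≈ 9.5917 ✓.


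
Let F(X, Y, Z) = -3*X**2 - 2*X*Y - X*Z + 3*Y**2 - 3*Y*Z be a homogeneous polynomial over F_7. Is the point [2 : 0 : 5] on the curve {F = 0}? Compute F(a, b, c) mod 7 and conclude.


F(2,0,5) ≡ 6 (mod 7); P is NOT on the curve.

Evaluate F(2, 0, 5) term-by-term (mod 7).
  -3*X**2 ↦ -3·4·1·1 = -12
  -2*X*Y ↦ -2·2·0·1 = 0
  -X*Z ↦ -1·2·1·5 = -10
  3*Y**2 ↦ 3·1·0·1 = 0
  -3*Y*Z ↦ -3·1·0·5 = 0
Sum: F(2, 0, 5) = (-12) + (0) + (-10) + (0) + (0) = -22.
Reducing mod 7: -22 ≡ 6 (mod 7).
Since F(a, b, c) ≡ 6 ≠ 0 (mod 7), P does NOT lie on the curve.


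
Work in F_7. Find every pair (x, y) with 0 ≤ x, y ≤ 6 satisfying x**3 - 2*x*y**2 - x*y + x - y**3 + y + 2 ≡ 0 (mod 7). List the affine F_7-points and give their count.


Affine F_7-points: {(2, 2), (4, 0), (6, 0)}; count = 3.

For each of the 49 pairs (x, y) ∈ F_7², evaluate f(x, y) mod 7. Record the zeros.
  x = 0: [0↦2, 1↦2, 2↦3, 3↦6, 4↦5, 5↦1, 6↦2]  zeros at y ∈ ∅
  x = 1: [0↦4, 1↦1, 2↦2, 3↦1, 4↦6, 5↦4, 6↦3]  zeros at y ∈ ∅
  x = 2: [0↦5, 1↦6, 2↦0, 3↦2, 4↦6, 5↦6, 6↦3]  zeros at y ∈ {2}
  x = 3: [0↦4, 1↦2, 2↦3, 3↦1, 4↦4, 5↦6, 6↦1]  zeros at y ∈ ∅
  x = 4: [0↦0, 1↦2, 2↦3, 3↦4, 4↦6, 5↦3, 6↦3]  zeros at y ∈ {0}
  x = 5: [0↦6, 1↦5, 2↦6, 3↦3, 4↦4, 5↦3, 6↦1]  zeros at y ∈ ∅
  x = 6: [0↦0, 1↦3, 2↦4, 3↦4, 4↦4, 5↦5, 6↦1]  zeros at y ∈ {0}
Collecting zeros: affine points = {(2, 2), (4, 0), (6, 0)}.
Total count |C(F_7)_aff| = 3.


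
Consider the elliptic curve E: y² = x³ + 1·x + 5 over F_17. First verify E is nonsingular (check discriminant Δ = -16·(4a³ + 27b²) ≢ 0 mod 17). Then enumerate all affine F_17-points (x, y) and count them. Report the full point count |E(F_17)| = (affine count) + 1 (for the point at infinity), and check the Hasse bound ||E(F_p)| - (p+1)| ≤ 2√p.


Affine points = {(2, 7), (2, 10), (3, 1), (3, 16), (5, 4), (5, 13), (7, 7), (7, 10), (8, 7), (8, 10), (11, 2), (11, 15), (14, 3), (14, 14)}; affine count = 14; |E(F_17)| = 15.

Discriminant check: Δ ∝ 4a³ + 27b² = 4·1³ + 27·5² = 4·1 + 27·25 ≡ 16 (mod 17). Nonzero ⇒ E is nonsingular.
For each x ∈ F_17, compute rhs = x³ + 1·x + 5 mod 17, then count y ∈ F_17 with y² ≡ rhs.
  x = 0: rhs = 5, matching y values: none (0 points).
  x = 1: rhs = 7, matching y values: none (0 points).
  x = 2: rhs = 15, matching y values: 7, 10 (2 points).
  x = 3: rhs = 1, matching y values: 1, 16 (2 points).
  x = 4: rhs = 5, matching y values: none (0 points).
  x = 5: rhs = 16, matching y values: 4, 13 (2 points).
  x = 6: rhs = 6, matching y values: none (0 points).
  x = 7: rhs = 15, matching y values: 7, 10 (2 points).
  x = 8: rhs = 15, matching y values: 7, 10 (2 points).
  x = 9: rhs = 12, matching y values: none (0 points).
  x = 10: rhs = 12, matching y values: none (0 points).
  x = 11: rhs = 4, matching y values: 2, 15 (2 points).
  x = 12: rhs = 11, matching y values: none (0 points).
  x = 13: rhs = 5, matching y values: none (0 points).
  x = 14: rhs = 9, matching y values: 3, 14 (2 points).
  x = 15: rhs = 12, matching y values: none (0 points).
  x = 16: rhs = 3, matching y values: none (0 points).
Total affine count: 14.
Full point count |E(F_17)| = 14 + 1 = 15.
Hasse bound: |15 − (17+1)| = |-3| = 3 ≤ 2√17 ≈ 8.2462 ✓.


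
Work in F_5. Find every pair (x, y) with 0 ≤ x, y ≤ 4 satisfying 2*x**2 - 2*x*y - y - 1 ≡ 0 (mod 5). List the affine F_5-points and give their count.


Affine F_5-points: {(0, 4), (1, 2), (3, 1), (4, 4)}; count = 4.

For each of the 25 pairs (x, y) ∈ F_5², evaluate f(x, y) mod 5. Record the zeros.
  x = 0: [0↦4, 1↦3, 2↦2, 3↦1, 4↦0]  zeros at y ∈ {4}
  x = 1: [0↦1, 1↦3, 2↦0, 3↦2, 4↦4]  zeros at y ∈ {2}
  x = 2: [0↦2, 1↦2, 2↦2, 3↦2, 4↦2]  zeros at y ∈ ∅
  x = 3: [0↦2, 1↦0, 2↦3, 3↦1, 4↦4]  zeros at y ∈ {1}
  x = 4: [0↦1, 1↦2, 2↦3, 3↦4, 4↦0]  zeros at y ∈ {4}
Collecting zeros: affine points = {(0, 4), (1, 2), (3, 1), (4, 4)}.
Total count |C(F_5)_aff| = 4.


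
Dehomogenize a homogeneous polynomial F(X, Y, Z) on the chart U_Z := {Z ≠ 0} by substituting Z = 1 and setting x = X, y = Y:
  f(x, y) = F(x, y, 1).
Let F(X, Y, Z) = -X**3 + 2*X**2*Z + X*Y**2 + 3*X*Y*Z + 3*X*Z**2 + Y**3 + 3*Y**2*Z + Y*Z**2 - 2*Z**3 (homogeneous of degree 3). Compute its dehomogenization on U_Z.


f(x, y) = -x**3 + 2*x**2 + x*y**2 + 3*x*y + 3*x + y**3 + 3*y**2 + y - 2

On U_Z we set Z = 1. Each monomial c·X^i·Y^j·Z^k in F becomes c·x^i·y^j·1^k = c·x^i·y^j.
Substituting Z = 1: F(X, Y, 1) = -x**3 + 2*x**2 + x*y**2 + 3*x*y + 3*x + y**3 + 3*y**2 + y - 2.
Note: deg(f) ≤ deg(F) = 3; strict inequality happens when F is divisible by Z (lost terms).


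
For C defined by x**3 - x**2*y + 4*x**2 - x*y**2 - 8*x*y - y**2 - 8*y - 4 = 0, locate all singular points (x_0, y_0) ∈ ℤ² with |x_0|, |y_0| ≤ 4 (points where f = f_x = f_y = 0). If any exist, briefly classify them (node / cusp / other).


Singular points: {(-2, -2)}; classification: cusp.

Compute partial derivatives:
  f_x = 3*x**2 - 2*x*y + 8*x - y**2 - 8*y.
  f_y = -x**2 - 2*x*y - 8*x - 2*y - 8.
Scan x_0 ∈ {−4, ..., 4}. For each x_0, f_y(x_0, y) is a polynomial in y; find its integer roots y ∈ {−4, ..., 4}, then test f_x and f at those candidates.
  x = -4: f_y(-4, y) = 6*y + 8; no integer root y with |y| ≤ 4.
  x = -3: f_y(-3, y) = 4*y + 7; no integer root y with |y| ≤ 4.
  x = -2: f_y(-2, y) = 2*y + 4; vanishes at y ∈ {-2}. (-2, -2): f_x = 0, f = 0 — SINGULAR.
  x = -1: f_y(-1, y) = -1; no integer root y with |y| ≤ 4.
  x = 0: f_y(0, y) = -2*y - 8; vanishes at y ∈ {-4}. (0, -4): f_x = 16 ≠ 0.
  x = 1: f_y(1, y) = -4*y - 17; no integer root y with |y| ≤ 4.
  x = 2: f_y(2, y) = -6*y - 28; no integer root y with |y| ≤ 4.
  x = 3: f_y(3, y) = -8*y - 41; no integer root y with |y| ≤ 4.
  x = 4: f_y(4, y) = -10*y - 56; no integer root y with |y| ≤ 4.
Only singular point on the grid: (-2, -2).
Classify: substitute x = -2 + u, y = -2 + v and expand: f = u**3 - u**2*v - u*v**2 + v**2.
No constant or linear terms (consistent with a singular point). Quadratic part: v**2. Cubic part: u**3 - u**2*v - u*v**2.
The quadratic part v**2 is a perfect square, so there is a single (double) tangent line v = 0, i.e. y = -2. Restricting the cubic part to that line (v = 0) leaves u**3 ≠ 0, so f is not divisible by v and the branch is v² ≈ -u**3 to lowest order — this is a cusp.
Classification: cusp.


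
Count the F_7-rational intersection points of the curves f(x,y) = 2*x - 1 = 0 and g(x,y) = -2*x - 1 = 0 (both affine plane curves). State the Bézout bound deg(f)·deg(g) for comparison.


Common zeros: ∅; count = 0; Bézout bound = 1.

deg(f) = 1, deg(g) = 1, so Bézout bound = 1.
Scan x ∈ F_7. For each x, list the y ∈ F_7 with f(x, y) ≡ 0 and those with g(x, y) ≡ 0 (mod 7); the common zeros in that column are the intersection.
  x = 0: f ≡ 0 at y ∈ ∅; g ≡ 0 at y ∈ ∅; common: ∅.
  x = 1: f ≡ 0 at y ∈ ∅; g ≡ 0 at y ∈ ∅; common: ∅.
  x = 2: f ≡ 0 at y ∈ ∅; g ≡ 0 at y ∈ ∅; common: ∅.
  x = 3: f ≡ 0 at y ∈ ∅; g ≡ 0 at y ∈ {0, 1, 2, 3, 4, 5, 6}; common: ∅.
  x = 4: f ≡ 0 at y ∈ {0, 1, 2, 3, 4, 5, 6}; g ≡ 0 at y ∈ ∅; common: ∅.
  x = 5: f ≡ 0 at y ∈ ∅; g ≡ 0 at y ∈ ∅; common: ∅.
  x = 6: f ≡ 0 at y ∈ ∅; g ≡ 0 at y ∈ ∅; common: ∅.
Collecting: common zeros = ∅, so the count is 0.
Comparison with the Bézout bound: 0 ≤ 1 = deg(f)·deg(g), as expected for curves with no common component (the affine F_7-count falls short of the bound because intersections may lie at infinity, over extension fields, or carry multiplicity).


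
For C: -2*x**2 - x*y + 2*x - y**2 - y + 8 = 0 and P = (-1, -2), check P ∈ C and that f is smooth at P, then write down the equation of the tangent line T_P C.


Tangent line at P: 8*x + 4*y + 16 = 0.

Step 1: f(-1, -2) = 0, so P lies on C.
Step 2: partial derivatives
  f_x(x, y) = -4*x - y + 2, f_y(x, y) = -x - 2*y - 1.
  f_x(P) = 8, f_y(P) = 4 (gradient nonzero, so P is smooth).
Step 3: tangent line at P: 8·(x − -1) + 4·(y − -2) = 0.
Expanding: 8*x + 4*y + 16 = 0.


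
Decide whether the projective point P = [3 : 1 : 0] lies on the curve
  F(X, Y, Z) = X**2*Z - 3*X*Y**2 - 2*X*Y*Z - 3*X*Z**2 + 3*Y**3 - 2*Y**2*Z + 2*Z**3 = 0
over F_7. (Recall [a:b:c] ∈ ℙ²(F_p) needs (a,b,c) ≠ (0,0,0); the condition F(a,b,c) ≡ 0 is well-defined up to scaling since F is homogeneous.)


F(3,1,0) ≡ 1 (mod 7); P is NOT on the curve.

Evaluate F(3, 1, 0) term-by-term (mod 7).
  X**2*Z ↦ 1·9·1·0 = 0
  -3*X*Y**2 ↦ -3·3·1·1 = -9
  -2*X*Y*Z ↦ -2·3·1·0 = 0
  -3*X*Z**2 ↦ -3·3·1·0 = 0
  3*Y**3 ↦ 3·1·1·1 = 3
  -2*Y**2*Z ↦ -2·1·1·0 = 0
  2*Z**3 ↦ 2·1·1·0 = 0
Sum: F(3, 1, 0) = (0) + (-9) + (0) + (0) + (3) + (0) + (0) = -6.
Reducing mod 7: -6 ≡ 1 (mod 7).
Since F(a, b, c) ≡ 1 ≠ 0 (mod 7), P does NOT lie on the curve.


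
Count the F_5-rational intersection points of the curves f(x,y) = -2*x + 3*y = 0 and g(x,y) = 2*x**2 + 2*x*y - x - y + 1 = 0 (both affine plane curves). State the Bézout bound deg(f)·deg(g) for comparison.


Common zeros: ∅; count = 0; Bézout bound = 2.

deg(f) = 1, deg(g) = 2, so Bézout bound = 2.
Scan x ∈ F_5. For each x, list the y ∈ F_5 with f(x, y) ≡ 0 and those with g(x, y) ≡ 0 (mod 5); the common zeros in that column are the intersection.
  x = 0: f ≡ 0 at y ∈ {0}; g ≡ 0 at y ∈ {1}; common: ∅.
  x = 1: f ≡ 0 at y ∈ {4}; g ≡ 0 at y ∈ {3}; common: ∅.
  x = 2: f ≡ 0 at y ∈ {3}; g ≡ 0 at y ∈ {1}; common: ∅.
  x = 3: f ≡ 0 at y ∈ {2}; g ≡ 0 at y ∈ ∅; common: ∅.
  x = 4: f ≡ 0 at y ∈ {1}; g ≡ 0 at y ∈ {3}; common: ∅.
Collecting: common zeros = ∅, so the count is 0.
Comparison with the Bézout bound: 0 ≤ 2 = deg(f)·deg(g), as expected for curves with no common component (the affine F_5-count falls short of the bound because intersections may lie at infinity, over extension fields, or carry multiplicity).


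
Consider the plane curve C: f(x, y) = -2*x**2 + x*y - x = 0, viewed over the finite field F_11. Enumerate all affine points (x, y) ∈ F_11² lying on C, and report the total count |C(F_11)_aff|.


Affine F_11-points: {(0, 0), (0, 1), (0, 2), (0, 3), (0, 4), (0, 5), (0, 6), (0, 7), (0, 8), (0, 9), (0, 10), (1, 3), (2, 5), (3, 7), (4, 9), (5, 0), (6, 2), (7, 4), (8, 6), (9, 8), (10, 10)}; count = 21.

For each of the 121 pairs (x, y) ∈ F_11², evaluate f(x, y) mod 11. Record the zeros.
  x = 0: [0↦0, 1↦0, 2↦0, 3↦0, 4↦0, 5↦0, 6↦0, 7↦0, 8↦0, 9↦0, 10↦0]  zeros at y ∈ {0, 1, 2, 3, 4, 5, 6, 7, 8, 9, 10}
  x = 1: [0↦8, 1↦9, 2↦10, 3↦0, 4↦1, 5↦2, 6↦3, 7↦4, 8↦5, 9↦6, 10↦7]  zeros at y ∈ {3}
  x = 2: [0↦1, 1↦3, 2↦5, 3↦7, 4↦9, 5↦0, 6↦2, 7↦4, 8↦6, 9↦8, 10↦10]  zeros at y ∈ {5}
  x = 3: [0↦1, 1↦4, 2↦7, 3↦10, 4↦2, 5↦5, 6↦8, 7↦0, 8↦3, 9↦6, 10↦9]  zeros at y ∈ {7}
  x = 4: [0↦8, 1↦1, 2↦5, 3↦9, 4↦2, 5↦6, 6↦10, 7↦3, 8↦7, 9↦0, 10↦4]  zeros at y ∈ {9}
  x = 5: [0↦0, 1↦5, 2↦10, 3↦4, 4↦9, 5↦3, 6↦8, 7↦2, 8↦7, 9↦1, 10↦6]  zeros at y ∈ {0}
  x = 6: [0↦10, 1↦5, 2↦0, 3↦6, 4↦1, 5↦7, 6↦2, 7↦8, 8↦3, 9↦9, 10↦4]  zeros at y ∈ {2}
  x = 7: [0↦5, 1↦1, 2↦8, 3↦4, 4↦0, 5↦7, 6↦3, 7↦10, 8↦6, 9↦2, 10↦9]  zeros at y ∈ {4}
  x = 8: [0↦7, 1↦4, 2↦1, 3↦9, 4↦6, 5↦3, 6↦0, 7↦8, 8↦5, 9↦2, 10↦10]  zeros at y ∈ {6}
  x = 9: [0↦5, 1↦3, 2↦1, 3↦10, 4↦8, 5↦6, 6↦4, 7↦2, 8↦0, 9↦9, 10↦7]  zeros at y ∈ {8}
  x = 10: [0↦10, 1↦9, 2↦8, 3↦7, 4↦6, 5↦5, 6↦4, 7↦3, 8↦2, 9↦1, 10↦0]  zeros at y ∈ {10}
Collecting zeros: affine points = {(0, 0), (0, 1), (0, 2), (0, 3), (0, 4), (0, 5), (0, 6), (0, 7), (0, 8), (0, 9), (0, 10), (1, 3), (2, 5), (3, 7), (4, 9), (5, 0), (6, 2), (7, 4), (8, 6), (9, 8), (10, 10)}.
Total count |C(F_11)_aff| = 21.


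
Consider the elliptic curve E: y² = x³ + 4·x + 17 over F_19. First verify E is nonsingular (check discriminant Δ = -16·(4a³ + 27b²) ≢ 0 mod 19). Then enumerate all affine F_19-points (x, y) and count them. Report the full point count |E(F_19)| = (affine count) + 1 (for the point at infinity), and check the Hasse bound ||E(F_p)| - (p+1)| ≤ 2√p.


Affine points = {(0, 6), (0, 13), (11, 9), (11, 10), (12, 8), (12, 11), (13, 9), (13, 10), (14, 9), (14, 10), (16, 4), (16, 15), (17, 1), (17, 18)}; affine count = 14; |E(F_19)| = 15.

Discriminant check: Δ ∝ 4a³ + 27b² = 4·4³ + 27·17² = 4·64 + 27·289 ≡ 3 (mod 19). Nonzero ⇒ E is nonsingular.
For each x ∈ F_19, compute rhs = x³ + 4·x + 17 mod 19, then count y ∈ F_19 with y² ≡ rhs.
  x = 0: rhs = 17, matching y values: 6, 13 (2 points).
  x = 1: rhs = 3, matching y values: none (0 points).
  x = 2: rhs = 14, matching y values: none (0 points).
  x = 3: rhs = 18, matching y values: none (0 points).
  x = 4: rhs = 2, matching y values: none (0 points).
  x = 5: rhs = 10, matching y values: none (0 points).
  x = 6: rhs = 10, matching y values: none (0 points).
  x = 7: rhs = 8, matching y values: none (0 points).
  x = 8: rhs = 10, matching y values: none (0 points).
  x = 9: rhs = 3, matching y values: none (0 points).
  x = 10: rhs = 12, matching y values: none (0 points).
  x = 11: rhs = 5, matching y values: 9, 10 (2 points).
  x = 12: rhs = 7, matching y values: 8, 11 (2 points).
  x = 13: rhs = 5, matching y values: 9, 10 (2 points).
  x = 14: rhs = 5, matching y values: 9, 10 (2 points).
  x = 15: rhs = 13, matching y values: none (0 points).
  x = 16: rhs = 16, matching y values: 4, 15 (2 points).
  x = 17: rhs = 1, matching y values: 1, 18 (2 points).
  x = 18: rhs = 12, matching y values: none (0 points).
Total affine count: 14.
Full point count |E(F_19)| = 14 + 1 = 15.
Hasse bound: |15 − (19+1)| = |-5| = 5 ≤ 2√19 ≈ 8.7178 ✓.


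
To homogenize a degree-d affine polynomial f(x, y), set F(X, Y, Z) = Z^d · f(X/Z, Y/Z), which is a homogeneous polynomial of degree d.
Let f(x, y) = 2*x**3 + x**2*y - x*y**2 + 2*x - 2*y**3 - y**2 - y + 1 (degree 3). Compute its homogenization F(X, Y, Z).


F(X, Y, Z) = 2*X**3 + X**2*Y - X*Y**2 + 2*X*Z**2 - 2*Y**3 - Y**2*Z - Y*Z**2 + Z**3

deg(f) = 3.
Substitute x = X/Z, y = Y/Z into f, then multiply by Z^3.
  monomial 2·x^3·y^0 ↦ 2·X^3·Y^0·Z^0.
  monomial 1·x^2·y^1 ↦ 1·X^2·Y^1·Z^0.
  monomial -1·x^1·y^2 ↦ -1·X^1·Y^2·Z^0.
  monomial 2·x^1·y^0 ↦ 2·X^1·Y^0·Z^2.
  monomial -2·x^0·y^3 ↦ -2·X^0·Y^3·Z^0.
  monomial -1·x^0·y^2 ↦ -1·X^0·Y^2·Z^1.
  monomial -1·x^0·y^1 ↦ -1·X^0·Y^1·Z^2.
  monomial 1·x^0·y^0 ↦ 1·X^0·Y^0·Z^3.
Collecting: F(X, Y, Z) = 2*X**3 + X**2*Y - X*Y**2 + 2*X*Z**2 - 2*Y**3 - Y**2*Z - Y*Z**2 + Z**3.


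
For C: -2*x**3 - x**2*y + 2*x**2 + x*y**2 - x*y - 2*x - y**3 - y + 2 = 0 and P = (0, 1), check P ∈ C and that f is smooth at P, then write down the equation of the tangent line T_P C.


Tangent line at P: -2*x - 4*y + 4 = 0.

Step 1: f(0, 1) = 0, so P lies on C.
Step 2: partial derivatives
  f_x(x, y) = -6*x**2 - 2*x*y + 4*x + y**2 - y - 2, f_y(x, y) = -x**2 + 2*x*y - x - 3*y**2 - 1.
  f_x(P) = -2, f_y(P) = -4 (gradient nonzero, so P is smooth).
Step 3: tangent line at P: -2·(x − 0) + -4·(y − 1) = 0.
Expanding: -2*x - 4*y + 4 = 0.


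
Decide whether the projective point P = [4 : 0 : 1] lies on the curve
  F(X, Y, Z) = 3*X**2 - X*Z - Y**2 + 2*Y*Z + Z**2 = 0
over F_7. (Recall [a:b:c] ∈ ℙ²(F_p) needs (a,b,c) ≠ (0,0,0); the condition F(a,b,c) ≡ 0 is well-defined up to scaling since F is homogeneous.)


F(4,0,1) ≡ 3 (mod 7); P is NOT on the curve.

Evaluate F(4, 0, 1) term-by-term (mod 7).
  3*X**2 ↦ 3·16·1·1 = 48
  -X*Z ↦ -1·4·1·1 = -4
  -Y**2 ↦ -1·1·0·1 = 0
  2*Y*Z ↦ 2·1·0·1 = 0
  Z**2 ↦ 1·1·1·1 = 1
Sum: F(4, 0, 1) = (48) + (-4) + (0) + (0) + (1) = 45.
Reducing mod 7: 45 ≡ 3 (mod 7).
Since F(a, b, c) ≡ 3 ≠ 0 (mod 7), P does NOT lie on the curve.


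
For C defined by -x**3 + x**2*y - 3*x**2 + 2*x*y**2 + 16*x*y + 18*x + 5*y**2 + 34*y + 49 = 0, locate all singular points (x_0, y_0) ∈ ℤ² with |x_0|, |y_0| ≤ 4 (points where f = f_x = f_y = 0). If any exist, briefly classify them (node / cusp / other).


Singular points: {(-2, -3)}; classification: cusp.

Compute partial derivatives:
  f_x = -3*x**2 + 2*x*y - 6*x + 2*y**2 + 16*y + 18.
  f_y = x**2 + 4*x*y + 16*x + 10*y + 34.
Scan x_0 ∈ {−4, ..., 4}. For each x_0, f_y(x_0, y) is a polynomial in y; find its integer roots y ∈ {−4, ..., 4}, then test f_x and f at those candidates.
  x = -4: f_y(-4, y) = -6*y - 14; no integer root y with |y| ≤ 4.
  x = -3: f_y(-3, y) = -2*y - 5; no integer root y with |y| ≤ 4.
  x = -2: f_y(-2, y) = 2*y + 6; vanishes at y ∈ {-3}. (-2, -3): f_x = 0, f = 0 — SINGULAR.
  x = -1: f_y(-1, y) = 6*y + 19; no integer root y with |y| ≤ 4.
  x = 0: f_y(0, y) = 10*y + 34; no integer root y with |y| ≤ 4.
  x = 1: f_y(1, y) = 14*y + 51; no integer root y with |y| ≤ 4.
  x = 2: f_y(2, y) = 18*y + 70; no integer root y with |y| ≤ 4.
  x = 3: f_y(3, y) = 22*y + 91; no integer root y with |y| ≤ 4.
  x = 4: f_y(4, y) = 26*y + 114; no integer root y with |y| ≤ 4.
Only singular point on the grid: (-2, -3).
Classify: substitute x = -2 + u, y = -3 + v and expand: f = -u**3 + u**2*v + 2*u*v**2 + v**2.
No constant or linear terms (consistent with a singular point). Quadratic part: v**2. Cubic part: -u**3 + u**2*v + 2*u*v**2.
The quadratic part v**2 is a perfect square, so there is a single (double) tangent line v = 0, i.e. y = -3. Restricting the cubic part to that line (v = 0) leaves -u**3 ≠ 0, so f is not divisible by v and the branch is v² ≈ u**3 to lowest order — this is a cusp.
Classification: cusp.


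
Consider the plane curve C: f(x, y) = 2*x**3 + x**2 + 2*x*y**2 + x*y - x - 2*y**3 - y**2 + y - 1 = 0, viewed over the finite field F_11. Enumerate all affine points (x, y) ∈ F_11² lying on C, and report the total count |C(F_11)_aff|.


Affine F_11-points: {(2, 5), (3, 1), (4, 4), (4, 6), (4, 10), (5, 7), (6, 7), (7, 3), (9, 0)}; count = 9.

For each of the 121 pairs (x, y) ∈ F_11², evaluate f(x, y) mod 11. Record the zeros.
  x = 0: [0↦10, 1↦8, 2↦3, 3↦5, 4↦2, 5↦4, 6↦10, 7↦8, 8↦8, 9↦9, 10↦10]  zeros at y ∈ ∅
  x = 1: [0↦1, 1↦2, 2↦4, 3↦6, 4↦7, 5↦6, 6↦2, 7↦5, 8↦3, 9↦6, 10↦2]  zeros at y ∈ ∅
  x = 2: [0↦6, 1↦10, 2↦8, 3↦10, 4↦4, 5↦0, 6↦8, 7↦5, 8↦1, 9↦6, 10↦8]  zeros at y ∈ {5}
  x = 3: [0↦4, 1↦0, 2↦5, 3↦7, 4↦5, 5↦9, 6↦7, 7↦9, 8↦3, 9↦10, 10↦7]  zeros at y ∈ {1}
  x = 4: [0↦7, 1↦6, 2↦7, 3↦9, 4↦0, 5↦1, 6↦0, 7↦7, 8↦10, 9↦8, 10↦0]  zeros at y ∈ {4, 6, 10}
  x = 5: [0↦5, 1↦7, 2↦4, 3↦6, 4↦1, 5↦10, 6↦10, 7↦0, 8↦1, 9↦1, 10↦10]  zeros at y ∈ {7}
  x = 6: [0↦10, 1↦4, 2↦8, 3↦10, 4↦9, 5↦4, 6↦5, 7↦0, 8↦10, 9↦1, 10↦5]  zeros at y ∈ {7}
  x = 7: [0↦1, 1↦9, 2↦9, 3↦0, 4↦3, 5↦6, 6↦8, 7↦8, 8↦5, 9↦9, 10↦8]  zeros at y ∈ {3}
  x = 8: [0↦1, 1↦1, 2↦8, 3↦10, 4↦6, 5↦6, 6↦9, 7↦3, 8↦9, 9↦4, 10↦9]  zeros at y ∈ ∅
  x = 9: [0↦0, 1↦3, 2↦6, 3↦8, 4↦8, 5↦5, 6↦9, 7↦8, 8↦1, 9↦9, 10↦9]  zeros at y ∈ {0}
  x = 10: [0↦10, 1↦5, 2↦4, 3↦6, 4↦10, 5↦4, 6↦9, 7↦2, 8↦4, 9↦3, 10↦9]  zeros at y ∈ ∅
Collecting zeros: affine points = {(2, 5), (3, 1), (4, 4), (4, 6), (4, 10), (5, 7), (6, 7), (7, 3), (9, 0)}.
Total count |C(F_11)_aff| = 9.


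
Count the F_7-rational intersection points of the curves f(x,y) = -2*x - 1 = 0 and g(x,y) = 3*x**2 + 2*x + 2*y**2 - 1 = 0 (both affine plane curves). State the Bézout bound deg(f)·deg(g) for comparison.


Common zeros: ∅; count = 0; Bézout bound = 2.

deg(f) = 1, deg(g) = 2, so Bézout bound = 2.
Scan x ∈ F_7. For each x, list the y ∈ F_7 with f(x, y) ≡ 0 and those with g(x, y) ≡ 0 (mod 7); the common zeros in that column are the intersection.
  x = 0: f ≡ 0 at y ∈ ∅; g ≡ 0 at y ∈ {2, 5}; common: ∅.
  x = 1: f ≡ 0 at y ∈ ∅; g ≡ 0 at y ∈ ∅; common: ∅.
  x = 2: f ≡ 0 at y ∈ ∅; g ≡ 0 at y ∈ ∅; common: ∅.
  x = 3: f ≡ 0 at y ∈ {0, 1, 2, 3, 4, 5, 6}; g ≡ 0 at y ∈ ∅; common: ∅.
  x = 4: f ≡ 0 at y ∈ ∅; g ≡ 0 at y ∈ {2, 5}; common: ∅.
  x = 5: f ≡ 0 at y ∈ ∅; g ≡ 0 at y ∈ {0}; common: ∅.
  x = 6: f ≡ 0 at y ∈ ∅; g ≡ 0 at y ∈ {0}; common: ∅.
Collecting: common zeros = ∅, so the count is 0.
Comparison with the Bézout bound: 0 ≤ 2 = deg(f)·deg(g), as expected for curves with no common component (the affine F_7-count falls short of the bound because intersections may lie at infinity, over extension fields, or carry multiplicity).


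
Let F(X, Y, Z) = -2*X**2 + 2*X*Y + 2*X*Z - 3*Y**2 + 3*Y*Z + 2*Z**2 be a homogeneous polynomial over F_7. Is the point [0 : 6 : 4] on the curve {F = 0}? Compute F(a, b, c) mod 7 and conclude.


F(0,6,4) ≡ 3 (mod 7); P is NOT on the curve.

Evaluate F(0, 6, 4) term-by-term (mod 7).
  -2*X**2 ↦ -2·0·1·1 = 0
  2*X*Y ↦ 2·0·6·1 = 0
  2*X*Z ↦ 2·0·1·4 = 0
  -3*Y**2 ↦ -3·1·36·1 = -108
  3*Y*Z ↦ 3·1·6·4 = 72
  2*Z**2 ↦ 2·1·1·16 = 32
Sum: F(0, 6, 4) = (0) + (0) + (0) + (-108) + (72) + (32) = -4.
Reducing mod 7: -4 ≡ 3 (mod 7).
Since F(a, b, c) ≡ 3 ≠ 0 (mod 7), P does NOT lie on the curve.


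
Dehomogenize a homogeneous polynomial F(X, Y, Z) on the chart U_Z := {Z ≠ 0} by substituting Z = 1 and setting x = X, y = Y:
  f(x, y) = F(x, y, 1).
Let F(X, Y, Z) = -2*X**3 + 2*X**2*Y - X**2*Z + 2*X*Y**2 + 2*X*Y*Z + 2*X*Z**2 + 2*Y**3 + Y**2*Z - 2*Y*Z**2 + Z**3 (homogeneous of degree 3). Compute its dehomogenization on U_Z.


f(x, y) = -2*x**3 + 2*x**2*y - x**2 + 2*x*y**2 + 2*x*y + 2*x + 2*y**3 + y**2 - 2*y + 1

On U_Z we set Z = 1. Each monomial c·X^i·Y^j·Z^k in F becomes c·x^i·y^j·1^k = c·x^i·y^j.
Substituting Z = 1: F(X, Y, 1) = -2*x**3 + 2*x**2*y - x**2 + 2*x*y**2 + 2*x*y + 2*x + 2*y**3 + y**2 - 2*y + 1.
Note: deg(f) ≤ deg(F) = 3; strict inequality happens when F is divisible by Z (lost terms).


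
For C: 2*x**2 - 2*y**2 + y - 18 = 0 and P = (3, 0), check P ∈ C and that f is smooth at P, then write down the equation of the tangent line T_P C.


Tangent line at P: 12*x + y - 36 = 0.

Step 1: f(3, 0) = 0, so P lies on C.
Step 2: partial derivatives
  f_x(x, y) = 4*x, f_y(x, y) = 1 - 4*y.
  f_x(P) = 12, f_y(P) = 1 (gradient nonzero, so P is smooth).
Step 3: tangent line at P: 12·(x − 3) + 1·(y − 0) = 0.
Expanding: 12*x + y - 36 = 0.


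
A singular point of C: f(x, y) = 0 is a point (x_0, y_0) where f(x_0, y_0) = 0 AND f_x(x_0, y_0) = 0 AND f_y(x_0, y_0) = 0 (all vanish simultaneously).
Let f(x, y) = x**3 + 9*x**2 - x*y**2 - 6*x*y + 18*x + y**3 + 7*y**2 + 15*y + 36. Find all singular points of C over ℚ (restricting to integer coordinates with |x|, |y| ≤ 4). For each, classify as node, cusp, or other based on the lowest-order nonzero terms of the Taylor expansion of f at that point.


Singular points: {(-3, -3)}; classification: cusp.

Compute partial derivatives:
  f_x = 3*x**2 + 18*x - y**2 - 6*y + 18.
  f_y = -2*x*y - 6*x + 3*y**2 + 14*y + 15.
Scan x_0 ∈ {−4, ..., 4}. For each x_0, f_y(x_0, y) is a polynomial in y; find its integer roots y ∈ {−4, ..., 4}, then test f_x and f at those candidates.
  x = -4: f_y(-4, y) = 3*y**2 + 22*y + 39; vanishes at y ∈ {-3}. (-4, -3): f_x = 3 ≠ 0.
  x = -3: f_y(-3, y) = 3*y**2 + 20*y + 33; vanishes at y ∈ {-3}. (-3, -3): f_x = 0, f = 0 — SINGULAR.
  x = -2: f_y(-2, y) = 3*y**2 + 18*y + 27; vanishes at y ∈ {-3}. (-2, -3): f_x = 3 ≠ 0.
  x = -1: f_y(-1, y) = 3*y**2 + 16*y + 21; vanishes at y ∈ {-3}. (-1, -3): f_x = 12 ≠ 0.
  x = 0: f_y(0, y) = 3*y**2 + 14*y + 15; vanishes at y ∈ {-3}. (0, -3): f_x = 27 ≠ 0.
  x = 1: f_y(1, y) = 3*y**2 + 12*y + 9; vanishes at y ∈ {-3, -1}. (1, -3): f_x = 48 ≠ 0; (1, -1): f_x = 44 ≠ 0.
  x = 2: f_y(2, y) = 3*y**2 + 10*y + 3; vanishes at y ∈ {-3}. (2, -3): f_x = 75 ≠ 0.
  x = 3: f_y(3, y) = 3*y**2 + 8*y - 3; vanishes at y ∈ {-3}. (3, -3): f_x = 108 ≠ 0.
  x = 4: f_y(4, y) = 3*y**2 + 6*y - 9; vanishes at y ∈ {-3, 1}. (4, -3): f_x = 147 ≠ 0; (4, 1): f_x = 131 ≠ 0.
Only singular point on the grid: (-3, -3).
Classify: substitute x = -3 + u, y = -3 + v and expand: f = u**3 - u*v**2 + v**3 + v**2.
No constant or linear terms (consistent with a singular point). Quadratic part: v**2. Cubic part: u**3 - u*v**2 + v**3.
The quadratic part v**2 is a perfect square, so there is a single (double) tangent line v = 0, i.e. y = -3. Restricting the cubic part to that line (v = 0) leaves u**3 ≠ 0, so f is not divisible by v and the branch is v² ≈ -u**3 to lowest order — this is a cusp.
Classification: cusp.


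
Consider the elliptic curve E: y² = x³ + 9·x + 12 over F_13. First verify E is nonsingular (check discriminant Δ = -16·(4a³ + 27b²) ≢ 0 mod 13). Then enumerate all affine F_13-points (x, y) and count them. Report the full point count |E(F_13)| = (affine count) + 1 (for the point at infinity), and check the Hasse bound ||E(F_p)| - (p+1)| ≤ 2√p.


Affine points = {(0, 5), (0, 8), (1, 3), (1, 10), (2, 5), (2, 8), (3, 1), (3, 12), (5, 0), (6, 3), (6, 10), (9, 4), (9, 9), (10, 6), (10, 7), (11, 5), (11, 8)}; affine count = 17; |E(F_13)| = 18.

Discriminant check: Δ ∝ 4a³ + 27b² = 4·9³ + 27·12² = 4·729 + 27·144 ≡ 5 (mod 13). Nonzero ⇒ E is nonsingular.
For each x ∈ F_13, compute rhs = x³ + 9·x + 12 mod 13, then count y ∈ F_13 with y² ≡ rhs.
  x = 0: rhs = 12, matching y values: 5, 8 (2 points).
  x = 1: rhs = 9, matching y values: 3, 10 (2 points).
  x = 2: rhs = 12, matching y values: 5, 8 (2 points).
  x = 3: rhs = 1, matching y values: 1, 12 (2 points).
  x = 4: rhs = 8, matching y values: none (0 points).
  x = 5: rhs = 0, matching y values: 0 (1 points).
  x = 6: rhs = 9, matching y values: 3, 10 (2 points).
  x = 7: rhs = 2, matching y values: none (0 points).
  x = 8: rhs = 11, matching y values: none (0 points).
  x = 9: rhs = 3, matching y values: 4, 9 (2 points).
  x = 10: rhs = 10, matching y values: 6, 7 (2 points).
  x = 11: rhs = 12, matching y values: 5, 8 (2 points).
  x = 12: rhs = 2, matching y values: none (0 points).
Total affine count: 17.
Full point count |E(F_13)| = 17 + 1 = 18.
Hasse bound: |18 − (13+1)| = |4| = 4 ≤ 2√13 ≈ 7.2111 ✓.


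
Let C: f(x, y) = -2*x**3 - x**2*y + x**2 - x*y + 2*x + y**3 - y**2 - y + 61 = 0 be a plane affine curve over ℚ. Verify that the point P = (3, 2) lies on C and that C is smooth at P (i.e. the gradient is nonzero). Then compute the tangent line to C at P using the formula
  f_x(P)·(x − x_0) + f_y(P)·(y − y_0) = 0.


Tangent line at P: -60*x - 5*y + 190 = 0.

Step 1: f(3, 2) = 0, so P lies on C.
Step 2: partial derivatives
  f_x(x, y) = -6*x**2 - 2*x*y + 2*x - y + 2, f_y(x, y) = -x**2 - x + 3*y**2 - 2*y - 1.
  f_x(P) = -60, f_y(P) = -5 (gradient nonzero, so P is smooth).
Step 3: tangent line at P: -60·(x − 3) + -5·(y − 2) = 0.
Expanding: -60*x - 5*y + 190 = 0.


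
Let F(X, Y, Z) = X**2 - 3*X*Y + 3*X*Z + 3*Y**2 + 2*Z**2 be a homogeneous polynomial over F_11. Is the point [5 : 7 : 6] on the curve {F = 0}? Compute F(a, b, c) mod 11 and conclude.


F(5,7,6) ≡ 9 (mod 11); P is NOT on the curve.

Evaluate F(5, 7, 6) term-by-term (mod 11).
  X**2 ↦ 1·25·1·1 = 25
  -3*X*Y ↦ -3·5·7·1 = -105
  3*X*Z ↦ 3·5·1·6 = 90
  3*Y**2 ↦ 3·1·49·1 = 147
  2*Z**2 ↦ 2·1·1·36 = 72
Sum: F(5, 7, 6) = (25) + (-105) + (90) + (147) + (72) = 229.
Reducing mod 11: 229 ≡ 9 (mod 11).
Since F(a, b, c) ≡ 9 ≠ 0 (mod 11), P does NOT lie on the curve.


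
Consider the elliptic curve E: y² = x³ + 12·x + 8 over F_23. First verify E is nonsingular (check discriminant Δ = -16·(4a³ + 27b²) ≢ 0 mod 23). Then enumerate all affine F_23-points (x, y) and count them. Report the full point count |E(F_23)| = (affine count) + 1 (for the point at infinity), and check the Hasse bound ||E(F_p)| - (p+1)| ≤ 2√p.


Affine points = {(0, 10), (0, 13), (3, 5), (3, 18), (5, 3), (5, 20), (8, 8), (8, 15), (10, 1), (10, 22), (16, 8), (16, 15), (22, 8), (22, 15)}; affine count = 14; |E(F_23)| = 15.

Discriminant check: Δ ∝ 4a³ + 27b² = 4·12³ + 27·8² = 4·1728 + 27·64 ≡ 15 (mod 23). Nonzero ⇒ E is nonsingular.
For each x ∈ F_23, compute rhs = x³ + 12·x + 8 mod 23, then count y ∈ F_23 with y² ≡ rhs.
  x = 0: rhs = 8, matching y values: 10, 13 (2 points).
  x = 1: rhs = 21, matching y values: none (0 points).
  x = 2: rhs = 17, matching y values: none (0 points).
  x = 3: rhs = 2, matching y values: 5, 18 (2 points).
  x = 4: rhs = 5, matching y values: none (0 points).
  x = 5: rhs = 9, matching y values: 3, 20 (2 points).
  x = 6: rhs = 20, matching y values: none (0 points).
  x = 7: rhs = 21, matching y values: none (0 points).
  x = 8: rhs = 18, matching y values: 8, 15 (2 points).
  x = 9: rhs = 17, matching y values: none (0 points).
  x = 10: rhs = 1, matching y values: 1, 22 (2 points).
  x = 11: rhs = 22, matching y values: none (0 points).
  x = 12: rhs = 17, matching y values: none (0 points).
  x = 13: rhs = 15, matching y values: none (0 points).
  x = 14: rhs = 22, matching y values: none (0 points).
  x = 15: rhs = 21, matching y values: none (0 points).
  x = 16: rhs = 18, matching y values: 8, 15 (2 points).
  x = 17: rhs = 19, matching y values: none (0 points).
  x = 18: rhs = 7, matching y values: none (0 points).
  x = 19: rhs = 11, matching y values: none (0 points).
  x = 20: rhs = 14, matching y values: none (0 points).
  x = 21: rhs = 22, matching y values: none (0 points).
  x = 22: rhs = 18, matching y values: 8, 15 (2 points).
Total affine count: 14.
Full point count |E(F_23)| = 14 + 1 = 15.
Hasse bound: |15 − (23+1)| = |-9| = 9 ≤ 2√23 ≈ 9.5917 ✓.


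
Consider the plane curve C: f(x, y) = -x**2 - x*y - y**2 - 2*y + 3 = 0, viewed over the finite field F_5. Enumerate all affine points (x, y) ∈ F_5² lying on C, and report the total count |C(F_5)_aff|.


Affine F_5-points: {(0, 1), (0, 2), (3, 2), (3, 3), (4, 1), (4, 3)}; count = 6.

For each of the 25 pairs (x, y) ∈ F_5², evaluate f(x, y) mod 5. Record the zeros.
  x = 0: [0↦3, 1↦0, 2↦0, 3↦3, 4↦4]  zeros at y ∈ {1, 2}
  x = 1: [0↦2, 1↦3, 2↦2, 3↦4, 4↦4]  zeros at y ∈ ∅
  x = 2: [0↦4, 1↦4, 2↦2, 3↦3, 4↦2]  zeros at y ∈ ∅
  x = 3: [0↦4, 1↦3, 2↦0, 3↦0, 4↦3]  zeros at y ∈ {2, 3}
  x = 4: [0↦2, 1↦0, 2↦1, 3↦0, 4↦2]  zeros at y ∈ {1, 3}
Collecting zeros: affine points = {(0, 1), (0, 2), (3, 2), (3, 3), (4, 1), (4, 3)}.
Total count |C(F_5)_aff| = 6.


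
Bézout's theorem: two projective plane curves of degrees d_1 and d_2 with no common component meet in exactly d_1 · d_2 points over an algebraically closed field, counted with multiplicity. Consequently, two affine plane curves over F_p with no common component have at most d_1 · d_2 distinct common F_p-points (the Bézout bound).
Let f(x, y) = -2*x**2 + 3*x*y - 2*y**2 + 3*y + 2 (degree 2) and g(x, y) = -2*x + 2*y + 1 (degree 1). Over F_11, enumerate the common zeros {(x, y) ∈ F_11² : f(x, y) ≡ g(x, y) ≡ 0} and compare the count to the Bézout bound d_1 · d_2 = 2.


Common zeros: {(0, 5), (9, 3)}; count = 2; Bézout bound = 2.

deg(f) = 2, deg(g) = 1, so Bézout bound = 2.
Scan x ∈ F_11. For each x, list the y ∈ F_11 with f(x, y) ≡ 0 and those with g(x, y) ≡ 0 (mod 11); the common zeros in that column are the intersection.
  x = 0: f ≡ 0 at y ∈ {2, 5}; g ≡ 0 at y ∈ {5}; common: {5}.
  x = 1: f ≡ 0 at y ∈ {0, 3}; g ≡ 0 at y ∈ {6}; common: ∅.
  x = 2: f ≡ 0 at y ∈ {5}; g ≡ 0 at y ∈ {7}; common: ∅.
  x = 3: f ≡ 0 at y ∈ {2, 4}; g ≡ 0 at y ∈ {8}; common: ∅.
  x = 4: f ≡ 0 at y ∈ ∅; g ≡ 0 at y ∈ {9}; common: ∅.
  x = 5: f ≡ 0 at y ∈ ∅; g ≡ 0 at y ∈ {10}; common: ∅.
  x = 6: f ≡ 0 at y ∈ ∅; g ≡ 0 at y ∈ {0}; common: ∅.
  x = 7: f ≡ 0 at y ∈ ∅; g ≡ 0 at y ∈ {1}; common: ∅.
  x = 8: f ≡ 0 at y ∈ ∅; g ≡ 0 at y ∈ {2}; common: ∅.
  x = 9: f ≡ 0 at y ∈ {1, 3}; g ≡ 0 at y ∈ {3}; common: {3}.
  x = 10: f ≡ 0 at y ∈ {0}; g ≡ 0 at y ∈ {4}; common: ∅.
Collecting: common zeros = {(0, 5), (9, 3)}, so the count is 2.
Comparison with the Bézout bound: 2 ≤ 2 = deg(f)·deg(g), as expected for curves with no common component (the bound is attained).
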